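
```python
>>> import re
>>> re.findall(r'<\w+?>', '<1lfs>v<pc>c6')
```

['<1lfs>', '<pc>']

Since nothing is captured, `findall` lists the 2 matched substrings directly.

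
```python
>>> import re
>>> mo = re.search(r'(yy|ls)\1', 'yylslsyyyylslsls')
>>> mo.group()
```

A backreference is literal: `\1` must see the identical characters the first group matched.
`re.search` scans for the first position where the pattern succeeds.
The match spans [2:6] → 'lsls'.
Captured: group 1 = 'ls'.

'lsls'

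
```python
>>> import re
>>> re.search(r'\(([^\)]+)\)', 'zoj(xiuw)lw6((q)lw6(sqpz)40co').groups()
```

('xiuw',)

The match spans [3:9] → '(xiuw)'.
Captured: group 1 = 'xiuw'.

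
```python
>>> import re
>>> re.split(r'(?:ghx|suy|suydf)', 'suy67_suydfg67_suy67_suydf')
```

The regex engine tests alternatives in the order written; an earlier branch that matches wins even if a later one would match more.
Matches to split on: at [0:3] → 'suy'; at [6:9] → 'suy'; at [15:18] → 'suy'; at [21:24] → 'suy'.
Splitting on the pattern gives 5 pieces.

['', '67_', 'dfg67_', '67_', 'df']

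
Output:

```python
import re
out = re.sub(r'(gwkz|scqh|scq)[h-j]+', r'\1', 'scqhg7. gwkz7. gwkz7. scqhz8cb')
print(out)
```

The replacement refers to a captured group, so each match is rewritten using its own captured text.

scqg7. gwkz7. gwkz7. scqz8cb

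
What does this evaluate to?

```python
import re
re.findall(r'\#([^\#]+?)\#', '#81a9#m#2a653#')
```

Walking the string: at [0:6] match '#81a9#', group 1 = '81a9'; at [7:14] match '#2a653#', group 1 = '2a653'.
With a single group, `findall` returns only what that group captured — 2 items.

['81a9', '2a653']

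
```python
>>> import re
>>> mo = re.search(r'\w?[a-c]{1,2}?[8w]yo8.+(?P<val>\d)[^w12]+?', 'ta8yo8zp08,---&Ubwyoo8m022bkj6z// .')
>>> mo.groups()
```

The match spans [0:31] → 'ta8yo8zp08,---&Ubwyoo8m022bkj6z'.
Captured: group 1 = '6'.

('6',)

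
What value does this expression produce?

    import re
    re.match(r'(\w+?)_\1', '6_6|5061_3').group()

'6_6'

The backreference `\1` re-matches whatever the first group consumed, character for character.
With `match`, the pattern is implicitly anchored at the beginning.
The match spans [0:3] → '6_6'.
Captured: group 1 = '6'.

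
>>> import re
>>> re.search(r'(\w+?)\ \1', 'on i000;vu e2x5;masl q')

None

A backreference is literal: `\1` must see the identical characters the first group matched.
`search` walks the string left to right and returns the first match it finds.
Here the pattern never matches, so the call returns None.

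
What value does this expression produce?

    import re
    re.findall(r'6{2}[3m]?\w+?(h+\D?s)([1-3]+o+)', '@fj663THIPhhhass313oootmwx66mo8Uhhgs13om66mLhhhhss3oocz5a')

The pattern matches exactly 2 of a literal '6'; then optionally one of [3m], then one or more of a word character (lazy); then one or more of the literal 'h', then optionally a non-digit, then the literal 's' (captured); then one or more of a character in [1-3], then one or more of a literal 'o' (captured).
Matches: at [3:39] match '663THIPhhhass313oootmwx66mo8Uhhgs13o', groups = ('hhgs', '13o'); at [40:53] match '66mLhhhhss3oo', groups = ('hhhhss', '3oo').
2 groups means each result is a tuple of 2 captured strings — 2 here.

[('hhgs', '13o'), ('hhhhss', '3oo')]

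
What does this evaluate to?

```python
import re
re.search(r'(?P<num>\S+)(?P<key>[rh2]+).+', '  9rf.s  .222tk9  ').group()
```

The pattern matches one or more of a non-whitespace character (captured as 'num'); then one or more of one of [rh2] (captured as 'key'); then one or more of any character.
Unlike `match`, `search` isn't anchored — it looks for the pattern anywhere in the string.
The match spans [2:18] → '9rf.s  .222tk9  '.
Captured: group 1 = '9', group 2 = 'r'.

'9rf.s  .222tk9  '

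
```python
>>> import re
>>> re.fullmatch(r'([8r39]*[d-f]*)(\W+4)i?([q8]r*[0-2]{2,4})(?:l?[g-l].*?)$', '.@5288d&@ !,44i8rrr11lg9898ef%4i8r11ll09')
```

The pattern matches zero or more of one of [8r39], then zero or more of a character in [d-f] (captured); then one or more of a non-word character, then the literal '4' (captured); then optionally a literal 'i'; then one of [q8], then zero or more of a literal 'r', then 2 to 4 of a character in [0-2] (captured); then optionally a literal 'l', then a character in [g-l], then zero or more of any character (lazy) (non-capturing group); then anchored at the end.
`re.fullmatch` is like wrapping the pattern in `^…$` (in single-line mode).
Here there's no way to consume every character, so the call returns None.

None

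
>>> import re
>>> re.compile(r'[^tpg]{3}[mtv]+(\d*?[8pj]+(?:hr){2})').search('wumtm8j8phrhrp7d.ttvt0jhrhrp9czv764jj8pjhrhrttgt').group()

'wumtm8j8phrhr'

Pattern: exactly 3 of any character except [tpg], then one or more of one of [mtv]; then zero or more of a digit (lazy), then one or more of one of [8pj], then the literal 'hr' repeated 2 times (captured).
Unlike `match`, `search` isn't anchored — it looks for the pattern anywhere in the string.
The match spans [0:13] → 'wumtm8j8phrhr'.
Captured: group 1 = '8j8phrhr'.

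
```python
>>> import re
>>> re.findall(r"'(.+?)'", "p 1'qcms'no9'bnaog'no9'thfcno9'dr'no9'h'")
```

['qcms', 'bnaog', 'thfcno9', 'no9']

Because the quantifier is non-greedy, it stops expanding at the earliest point where the rest of the pattern can succeed.
Matches: at [3:9] match "'qcms'", group 1 = 'qcms'; at [12:19] match "'bnaog'", group 1 = 'bnaog'; at [22:31] match "'thfcno9'", group 1 = 'thfcno9'; at [33:38] match "'no9'", group 1 = 'no9'.
With a single group, `findall` returns only what that group captured — 4 items.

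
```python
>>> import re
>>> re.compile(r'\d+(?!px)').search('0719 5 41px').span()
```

(0, 4)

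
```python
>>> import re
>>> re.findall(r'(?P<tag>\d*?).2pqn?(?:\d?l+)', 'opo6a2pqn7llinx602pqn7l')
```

This matches zero or more of a digit (lazy) (captured as 'tag'); then any character, then the literal '2pq', then optionally a literal 'n'; then optionally a digit, then one or more of a literal 'l' (non-capturing group).
Matches: at [3:12] match '6a2pqn7ll', group 1 = '6'; at [15:23] match '602pqn7l', group 1 = '6'.
Because there's exactly one group, `findall` drops the full match and keeps group 1 from each hit.

['6', '6']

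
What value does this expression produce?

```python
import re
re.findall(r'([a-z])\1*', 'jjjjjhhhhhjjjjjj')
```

['j', 'h', 'j']

After group 1 captures some text, `\1` only succeeds where that same text appears again.
One capturing group, so `findall` returns just the captured substring from each match — 3 in all.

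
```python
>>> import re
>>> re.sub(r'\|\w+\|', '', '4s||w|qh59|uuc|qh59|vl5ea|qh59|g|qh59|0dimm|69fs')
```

Matches: at [3:6] → '|w|'; at [10:15] → '|uuc|'; at [19:26] → '|vl5ea|'; at [30:33] → '|g|'; at [37:44] → '|0dimm|'.
Every occurrence is swapped for ''.

'4s|qh59qh59qh59qh5969fs'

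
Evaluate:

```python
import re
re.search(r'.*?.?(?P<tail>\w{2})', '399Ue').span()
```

(0, 3)

The `?` after the quantifier makes it lazy — it takes as little as possible before letting the rest of the pattern try.
The match spans [0:3] → '399'.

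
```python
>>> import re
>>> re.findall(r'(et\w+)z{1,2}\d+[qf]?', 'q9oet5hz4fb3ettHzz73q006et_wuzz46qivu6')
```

['et5hz4fb3ettHzz73q006et_wuz']

With a single group, `findall` returns only what that group captured — 1 item.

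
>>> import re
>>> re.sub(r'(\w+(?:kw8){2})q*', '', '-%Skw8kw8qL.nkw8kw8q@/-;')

This matches one or more of a word character, then the literal 'kw8' repeated 2 times (captured); then zero or more of a literal 'q'.
Matches: at [2:10] → 'Skw8kw8q'; at [12:20] → 'nkw8kw8q'.
`sub` substitutes '' at each match site.

'-%L.@/-;'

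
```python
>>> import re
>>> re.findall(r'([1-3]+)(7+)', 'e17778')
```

[('1', '777')]

Pattern: one or more of a character in [1-3] (captured); then one or more of a literal '7' (captured).
Scanning left to right: at [1:5] match '1777', groups = ('1', '777').
With 2 capturing groups, `findall` returns a 2-tuple per match.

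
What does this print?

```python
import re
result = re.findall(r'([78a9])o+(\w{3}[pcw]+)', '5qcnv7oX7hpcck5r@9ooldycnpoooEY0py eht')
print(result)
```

[('7', 'X7hpcc'), ('9', 'ldyc')]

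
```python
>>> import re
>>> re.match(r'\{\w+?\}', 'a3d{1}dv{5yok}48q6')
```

None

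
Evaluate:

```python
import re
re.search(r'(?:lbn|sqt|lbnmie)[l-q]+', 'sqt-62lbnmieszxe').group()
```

'lbnm'

`re.search` scans for the first position where the pattern succeeds.
The match spans [6:10] → 'lbnm'.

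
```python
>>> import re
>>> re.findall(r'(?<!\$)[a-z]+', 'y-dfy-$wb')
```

`(?!…)`/`(?<!…)` only lets a position through if the neighbouring text does NOT match; no characters are consumed.
Scanning left to right: at [0:1] → 'y'; at [2:5] → 'dfy'; at [8:9] → 'b'.
No capturing groups, so `findall` returns the 3 full match strings.

['y', 'dfy', 'b']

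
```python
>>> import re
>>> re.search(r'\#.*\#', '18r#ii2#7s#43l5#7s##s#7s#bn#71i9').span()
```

`search` walks the string left to right and returns the first match it finds.
The match spans [3:28] → '#ii2#7s#43l5#7s##s#7s#bn#'.

(3, 28)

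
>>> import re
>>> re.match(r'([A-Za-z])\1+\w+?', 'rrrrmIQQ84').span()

`\1` is not a pattern — it's the concrete string captured by group 1, re-applied verbatim.
`re.match` only tries the pattern at the start of the string.
The match spans [0:5] → 'rrrrm'.
Captured: group 1 = 'r'.

(0, 5)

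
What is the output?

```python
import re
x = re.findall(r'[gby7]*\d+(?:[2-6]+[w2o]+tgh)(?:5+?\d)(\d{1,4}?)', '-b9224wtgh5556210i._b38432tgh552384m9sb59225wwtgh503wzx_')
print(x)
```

['5', '2', '3']

One capturing group, so `findall` returns just the captured substring from each match — 3 in all.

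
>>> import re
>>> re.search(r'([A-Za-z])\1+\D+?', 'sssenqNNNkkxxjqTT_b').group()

A backreference is literal: `\1` must see the identical characters the first group matched.
Unlike `match`, `search` isn't anchored — it looks for the pattern anywhere in the string.
The match spans [0:4] → 'ssse'.
Captured: group 1 = 's'.

'ssse'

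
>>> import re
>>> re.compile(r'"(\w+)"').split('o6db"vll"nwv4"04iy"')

['o6db', 'vll', 'nwv4', '04iy', '']

Because the pattern has a capturing group, `split` also inserts each captured text between the pieces.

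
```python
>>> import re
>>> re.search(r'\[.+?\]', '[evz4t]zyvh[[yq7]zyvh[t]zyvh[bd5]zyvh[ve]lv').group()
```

'[evz4t]'

Lazy quantifiers expand one character at a time until the remainder of the pattern can match.
Unlike `match`, `search` isn't anchored — it looks for the pattern anywhere in the string.
The match spans [0:7] → '[evz4t]'.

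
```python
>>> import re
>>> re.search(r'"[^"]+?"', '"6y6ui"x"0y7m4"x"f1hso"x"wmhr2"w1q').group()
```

The match spans [0:7] → '"6y6ui"'.

'"6y6ui"'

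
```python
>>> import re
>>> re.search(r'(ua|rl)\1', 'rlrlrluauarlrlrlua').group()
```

'rlrl'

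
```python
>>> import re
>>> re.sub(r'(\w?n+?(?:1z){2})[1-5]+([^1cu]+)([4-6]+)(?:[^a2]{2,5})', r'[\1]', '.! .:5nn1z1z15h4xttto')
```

'.! .:[5nn1z1z]'

Pattern: optionally a word character, then one or more of the literal 'n' (lazy), then the literal '1z' repeated 2 times (captured); then one or more of a character in [1-5]; then one or more of any character except [1cu] (captured); then one or more of a character in [4-6] (captured); then 2 to 5 of any character except [a2] (non-capturing group).
Matches: at [5:21] → '5nn1z1z15h4xttto'.
Each match is replaced using the text its own group 1 captured.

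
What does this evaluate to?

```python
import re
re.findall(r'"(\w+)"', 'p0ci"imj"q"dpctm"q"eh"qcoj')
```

['imj', 'dpctm', 'eh']

`findall` collects group 1 from each match (3 total).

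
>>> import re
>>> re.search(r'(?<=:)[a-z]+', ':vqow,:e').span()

(1, 5)

Because the assertion is zero-width, the text it checks is not consumed and won't appear in the result.
The match spans [1:5] → 'vqow'.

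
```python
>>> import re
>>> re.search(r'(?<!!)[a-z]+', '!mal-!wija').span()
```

(2, 4)

A negative assertion filters positions out without eating any characters.
The match spans [2:4] → 'al'.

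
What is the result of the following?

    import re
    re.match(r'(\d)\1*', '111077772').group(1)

The match spans [0:3] → '111'.
Captured: group 1 = '1'.

'1'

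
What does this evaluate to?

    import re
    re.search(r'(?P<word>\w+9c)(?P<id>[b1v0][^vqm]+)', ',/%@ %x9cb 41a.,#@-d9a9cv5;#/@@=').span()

This matches one or more of a word character, then the literal '9c' (captured as 'word'); then one of [b1v0], then one or more of any character except [vqm] (captured as 'id').
`re.search` tries every starting position until one works.
The match spans [6:24] → 'x9cb 41a.,#@-d9a9c'.
Captured: group 1 = 'x9c', group 2 = 'b 41a.,#@-d9a9c'.

(6, 24)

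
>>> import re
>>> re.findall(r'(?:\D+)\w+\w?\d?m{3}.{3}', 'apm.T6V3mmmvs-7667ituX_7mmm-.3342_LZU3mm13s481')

This matches one or more of a non-digit (non-capturing group); then one or more of a word character; then optionally a word character, then optionally a digit; then exactly 3 of a literal 'm', then exactly 3 of any character.
Scanning left to right: at [0:14] → 'apm.T6V3mmmvs-'; at [18:30] → 'ituX_7mmm-.3'.
No capturing groups, so `findall` returns the 2 full match strings.

['apm.T6V3mmmvs-', 'ituX_7mmm-.3']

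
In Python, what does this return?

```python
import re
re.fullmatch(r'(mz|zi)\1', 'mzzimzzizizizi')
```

`fullmatch` succeeds only if the pattern covers the string from start to end.
Here the string isn't matched end-to-end, so the call returns None.

None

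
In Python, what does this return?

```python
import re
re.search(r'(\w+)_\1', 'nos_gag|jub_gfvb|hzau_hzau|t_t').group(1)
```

The match spans [17:26] → 'hzau_hzau'.
Captured: group 1 = 'hzau'.

'hzau'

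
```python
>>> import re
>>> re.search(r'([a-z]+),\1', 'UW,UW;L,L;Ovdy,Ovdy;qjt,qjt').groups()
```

('qjt',)

A backreference is literal: `\1` must see the identical characters the first group matched.
`re.search` tries every starting position until one works.
The match spans [20:27] → 'qjt,qjt'.
Captured: group 1 = 'qjt'.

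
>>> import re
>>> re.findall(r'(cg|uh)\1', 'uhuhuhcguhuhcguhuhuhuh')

['uh', 'uh', 'uh', 'uh']

The backreference `\1` re-matches whatever the first group consumed, character for character.
Walking the string: at [0:4] match 'uhuh', group 1 = 'uh'; at [8:12] match 'uhuh', group 1 = 'uh'; at [14:18] match 'uhuh', group 1 = 'uh'; at [18:22] match 'uhuh', group 1 = 'uh'.
`findall` collects group 1 from each match (4 total).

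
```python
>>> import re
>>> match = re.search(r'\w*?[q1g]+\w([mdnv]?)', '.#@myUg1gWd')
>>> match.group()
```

Pattern: zero or more of a word character (lazy), then one or more of one of [q1g], then a word character; then optionally one of [mdnv] (captured).
`re.search` scans for the first position where the pattern succeeds.
The match spans [3:11] → 'myUg1gWd'.
Captured: group 1 = 'd'.

'myUg1gWd'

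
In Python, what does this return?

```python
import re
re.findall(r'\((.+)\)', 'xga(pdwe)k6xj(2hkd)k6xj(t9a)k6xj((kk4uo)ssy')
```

Matches: at [3:40] match '(pdwe)k6xj(2hkd)k6xj(t9a)k6xj((kk4uo)', group 1 = 'pdwe)k6xj(2hkd)k6xj(t9a)k6xj((kk4uo'.
Because there's exactly one group, `findall` drops the full match and keeps group 1 from the one hit.

['pdwe)k6xj(2hkd)k6xj(t9a)k6xj((kk4uo']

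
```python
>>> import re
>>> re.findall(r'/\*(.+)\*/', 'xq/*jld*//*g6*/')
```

['jld*//*g6']

With a single group, `findall` returns only what that group captured — 1 item.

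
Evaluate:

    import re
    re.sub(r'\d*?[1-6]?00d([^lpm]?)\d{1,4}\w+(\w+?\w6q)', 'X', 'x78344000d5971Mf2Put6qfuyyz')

Each match is replaced by 'X'.

'xXfuyyz'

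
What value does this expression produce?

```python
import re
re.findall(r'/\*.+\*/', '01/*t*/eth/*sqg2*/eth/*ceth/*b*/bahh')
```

Walking the string: at [2:32] → '/*t*/eth/*sqg2*/eth/*ceth/*b*/'.
`findall` yields the raw match text (1 of them) because the pattern has no groups.

['/*t*/eth/*sqg2*/eth/*ceth/*b*/']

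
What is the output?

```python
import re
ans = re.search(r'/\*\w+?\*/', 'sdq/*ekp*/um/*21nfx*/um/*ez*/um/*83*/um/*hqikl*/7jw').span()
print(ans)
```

(3, 10)

The match spans [3:10] → '/*ekp*/'.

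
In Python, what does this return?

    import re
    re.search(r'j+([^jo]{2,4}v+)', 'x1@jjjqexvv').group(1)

'qexvv'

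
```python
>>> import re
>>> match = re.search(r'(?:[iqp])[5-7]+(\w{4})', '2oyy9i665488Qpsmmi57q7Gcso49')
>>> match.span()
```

The pattern matches one of [iqp] (non-capturing group); then one or more of a character in [5-7]; then exactly 4 of a word character (captured).
`search` walks the string left to right and returns the first match it finds.
The match spans [5:13] → 'i665488Q'.
Captured: group 1 = '488Q'.

(5, 13)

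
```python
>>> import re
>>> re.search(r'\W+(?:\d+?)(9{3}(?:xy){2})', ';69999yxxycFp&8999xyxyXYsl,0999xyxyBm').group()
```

'&8999xyxy'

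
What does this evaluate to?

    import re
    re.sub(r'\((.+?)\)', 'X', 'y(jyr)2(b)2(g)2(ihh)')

'yX2X2X2X'

With the lazy modifier that quantifier settles for the fewest repetitions that let the rest of the pattern succeed (the atoms after it are unaffected and can still be greedy).
Matches: at [1:6] → '(jyr)'; at [7:10] → '(b)'; at [11:14] → '(g)'; at [15:20] → '(ihh)'.
Every occurrence is swapped for 'X'.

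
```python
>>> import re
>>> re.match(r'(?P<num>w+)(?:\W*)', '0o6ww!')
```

Pattern: one or more of a literal 'w' (captured as 'num'); then zero or more of a non-word character (non-capturing group).
`re.match` won't scan ahead — the pattern has to work from the very first character.
Here position 0 doesn't satisfy it, so the call returns None.

None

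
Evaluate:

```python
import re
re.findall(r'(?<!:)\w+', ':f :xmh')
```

The negative lookahead/lookbehind blocks any match where the forbidden context is present.
`findall` yields the raw match text (1 of them) because the pattern has no groups.

['mh']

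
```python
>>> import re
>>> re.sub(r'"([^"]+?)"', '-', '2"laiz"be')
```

'2-be'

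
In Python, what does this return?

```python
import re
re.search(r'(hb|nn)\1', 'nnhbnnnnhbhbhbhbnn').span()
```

`\1` is not a pattern — it's the concrete string captured by group 1, re-applied verbatim.
`re.search` tries every starting position until one works.
The match spans [4:8] → 'nnnn'.
Captured: group 1 = 'nn'.

(4, 8)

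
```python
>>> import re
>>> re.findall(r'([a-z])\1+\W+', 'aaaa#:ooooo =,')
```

['a', 'o']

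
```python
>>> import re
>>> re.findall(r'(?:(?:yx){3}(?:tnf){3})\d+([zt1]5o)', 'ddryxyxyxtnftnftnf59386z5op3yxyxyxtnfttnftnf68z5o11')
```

Pattern: the literal 'yx' repeated 3 times, then the literal 'tnf' repeated 3 times (non-capturing group); then one or more of a digit; then one of [zt1], then the literal '5o' (captured).
One capturing group, so `findall` returns just the captured substring from the one match — 1 in all.

['z5o']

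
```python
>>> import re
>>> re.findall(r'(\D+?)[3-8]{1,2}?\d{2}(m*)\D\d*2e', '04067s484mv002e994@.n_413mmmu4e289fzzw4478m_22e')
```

[('s', 'm'), ('fzzw', 'm')]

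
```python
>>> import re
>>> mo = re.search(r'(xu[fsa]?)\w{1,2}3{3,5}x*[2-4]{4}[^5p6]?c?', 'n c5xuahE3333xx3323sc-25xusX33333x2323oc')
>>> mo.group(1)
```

'xua'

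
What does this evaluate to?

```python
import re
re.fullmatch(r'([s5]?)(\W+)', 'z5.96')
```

`re.fullmatch` is like wrapping the pattern in `^…$` (in single-line mode).
Here the string isn't matched end-to-end, so the call returns None.

None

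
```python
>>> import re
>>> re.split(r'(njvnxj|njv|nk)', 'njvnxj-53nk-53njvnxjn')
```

['', 'njvnxj', '-53', 'nk', '-53', 'njvnxj', 'n']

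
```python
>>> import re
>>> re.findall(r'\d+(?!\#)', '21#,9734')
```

Because the assertion is negative and zero-width, positions next to the forbidden text are skipped.
Matches: at [0:1] → '2'; at [4:8] → '9734'.
No capturing groups, so `findall` returns the 2 full match strings.

['2', '9734']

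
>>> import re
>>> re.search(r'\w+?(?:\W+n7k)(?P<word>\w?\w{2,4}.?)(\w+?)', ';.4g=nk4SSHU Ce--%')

None

This matches one or more of a word character (lazy); then one or more of a non-word character, then the literal 'n7k' (non-capturing group); then optionally a word character, then 2 to 4 of a word character, then optionally any character (captured as 'word'); then one or more of a word character (lazy) (captured).
Unlike `match`, `search` isn't anchored — it looks for the pattern anywhere in the string.
Here the pattern never matches, so the call returns None.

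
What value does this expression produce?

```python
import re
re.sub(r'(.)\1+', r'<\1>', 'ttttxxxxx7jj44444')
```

'<t><x>7<j><4>'

After group 1 captures some text, `\1` only succeeds where that same text appears again.
Matches: at [0:4] → 'tttt'; at [4:9] → 'xxxxx'; at [10:12] → 'jj'; at [12:17] → '44444'.
The replacement refers to a captured group, so each match is rewritten using its own captured text.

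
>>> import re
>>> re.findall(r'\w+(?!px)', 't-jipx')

Because the assertion is negative and zero-width, positions next to the forbidden text are skipped.
Since nothing is captured, `findall` lists the 2 matched substrings directly.

['t', 'jipx']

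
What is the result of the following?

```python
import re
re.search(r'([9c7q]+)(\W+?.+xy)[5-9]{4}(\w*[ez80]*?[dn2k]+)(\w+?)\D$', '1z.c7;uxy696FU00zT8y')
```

None

The pattern matches one or more of one of [9c7q] (captured); then one or more of a non-word character (lazy), then one or more of any character, then the literal 'xy' (captured); then exactly 4 of a character in [5-9]; then zero or more of a word character, then zero or more of one of [ez80] (lazy), then one or more of one of [dn2k] (captured); then one or more of a word character (lazy) (captured); then a non-digit; then anchored at the end.
Unlike `match`, `search` isn't anchored — it looks for the pattern anywhere in the string.
Here the pattern never matches, so the call returns None.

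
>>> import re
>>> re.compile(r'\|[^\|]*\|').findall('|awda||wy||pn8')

['|awda|', '|wy|']

Walking the string: at [0:6] → '|awda|'; at [6:10] → '|wy|'.
No capturing groups, so `findall` returns the 2 full match strings.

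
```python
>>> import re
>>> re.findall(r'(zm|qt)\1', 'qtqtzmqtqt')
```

A backreference is literal: `\1` must see the identical characters the first group matched.
Matches: at [0:4] match 'qtqt', group 1 = 'qt'; at [6:10] match 'qtqt', group 1 = 'qt'.
One capturing group, so `findall` returns just the captured substring from each match — 2 in all.

['qt', 'qt']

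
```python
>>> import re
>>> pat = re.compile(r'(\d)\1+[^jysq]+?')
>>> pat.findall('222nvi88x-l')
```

A backreference is literal: `\1` must see the identical characters the first group matched.
Matches: at [0:4] match '222n', group 1 = '2'; at [6:9] match '88x', group 1 = '8'.
Because there's exactly one group, `findall` drops the full match and keeps group 1 from each hit.

['2', '8']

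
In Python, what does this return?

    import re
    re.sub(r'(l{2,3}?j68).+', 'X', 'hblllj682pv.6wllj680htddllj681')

Pattern: 2 to 3 of the literal 'l' (lazy), then the literal 'j68' (captured); then one or more of any character.
Matches: at [2:30] → 'lllj682pv.6wllj680htddllj681'.
Every occurrence is swapped for 'X'.

'hbX'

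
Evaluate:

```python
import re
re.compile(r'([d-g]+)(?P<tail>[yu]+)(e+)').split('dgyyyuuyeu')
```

['', 'dg', 'yyyuuy', 'e', 'u']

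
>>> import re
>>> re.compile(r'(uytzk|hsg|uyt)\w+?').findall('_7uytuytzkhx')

['uyt']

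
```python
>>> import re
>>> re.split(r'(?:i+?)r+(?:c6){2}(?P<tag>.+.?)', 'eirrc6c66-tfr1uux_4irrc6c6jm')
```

The pattern matches one or more of a literal 'i' (lazy) (non-capturing group); then one or more of a literal 'r', then the literal 'c6' repeated 2 times; then one or more of any character, then optionally any character (captured as 'tag').
Matches to split on: at [1:28] → 'irrc6c66-tfr1uux_4irrc6c6jm'.
Because the pattern has a capturing group, `split` also inserts each captured text between the pieces.

['e', '6-tfr1uux_4irrc6c6jm', '']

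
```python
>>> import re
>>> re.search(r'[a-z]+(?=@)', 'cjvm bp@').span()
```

(5, 7)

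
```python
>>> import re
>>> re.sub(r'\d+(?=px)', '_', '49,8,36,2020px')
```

'49,8,36,_px'

The positive lookaround only admits positions where the adjacent text matches; those characters stay outside the span.
`sub` substitutes '_' at each match site.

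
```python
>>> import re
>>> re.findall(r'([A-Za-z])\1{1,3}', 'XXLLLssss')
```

['X', 'L', 's']

A backreference is literal: `\1` must see the identical characters the first group matched.
Scanning left to right: at [0:2] match 'XX', group 1 = 'X'; at [2:5] match 'LLL', group 1 = 'L'; at [5:9] match 'ssss', group 1 = 's'.
One capturing group, so `findall` returns just the captured substring from each match — 3 in all.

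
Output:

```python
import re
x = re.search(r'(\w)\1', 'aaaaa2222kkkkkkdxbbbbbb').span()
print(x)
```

(0, 2)

A backreference is literal: `\1` must see the identical characters the first group matched.
The match spans [0:2] → 'aa'.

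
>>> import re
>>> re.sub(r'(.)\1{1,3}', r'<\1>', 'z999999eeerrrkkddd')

'z<9><9><e><r><k><d>'

The backreference `\1` re-matches whatever the first group consumed, character for character.
Matches: at [1:5] → '9999'; at [5:7] → '99'; at [7:10] → 'eee'; at [10:13] → 'rrr'; at [13:15] → 'kk'; ….
`\1` in the replacement pulls in group 1's text for each match.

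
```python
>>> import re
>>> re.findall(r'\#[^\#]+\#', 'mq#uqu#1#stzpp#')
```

['#uqu#', '#stzpp#']

Walking the string: at [2:7] → '#uqu#'; at [8:15] → '#stzpp#'.
Since nothing is captured, `findall` lists the 2 matched substrings directly.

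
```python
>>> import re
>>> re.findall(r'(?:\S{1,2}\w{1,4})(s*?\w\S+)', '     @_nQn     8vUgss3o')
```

['Qn', '3o']

This matches 1 to 2 of a non-whitespace character, then 1 to 4 of a word character (non-capturing group); then zero or more of the literal 's' (lazy), then a word character, then one or more of a non-whitespace character (captured).
Scanning left to right: at [5:10] match '@_nQn', group 1 = 'Qn'; at [15:23] match '8vUgss3o', group 1 = '3o'.
With a single group, `findall` returns only what that group captured — 2 items.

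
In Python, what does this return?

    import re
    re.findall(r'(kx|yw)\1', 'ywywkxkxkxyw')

After group 1 captures some text, `\1` only succeeds where that same text appears again.
Scanning left to right: at [0:4] match 'ywyw', group 1 = 'yw'; at [4:8] match 'kxkx', group 1 = 'kx'.
With a single group, `findall` returns only what that group captured — 2 items.

['yw', 'kx']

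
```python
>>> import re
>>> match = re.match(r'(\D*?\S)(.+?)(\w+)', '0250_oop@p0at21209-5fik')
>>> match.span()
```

(0, 8)

Pattern: zero or more of a non-digit (lazy), then a non-whitespace character (captured); then one or more of any character (lazy) (captured); then one or more of a word character (captured).
With the lazy modifier that quantifier settles for the fewest repetitions that let the rest of the pattern succeed (the atoms after it are unaffected and can still be greedy).
`re.match` won't scan ahead — the pattern has to work from the very first character.
The match spans [0:8] → '0250_oop'.
Captured: group 1 = '0', group 2 = '2', group 3 = '50_oop'.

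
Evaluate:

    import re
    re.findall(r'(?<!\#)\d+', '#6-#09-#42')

['9', '2']

A negative assertion filters positions out without eating any characters.
Matches: at [5:6] → '9'; at [9:10] → '2'.
Since nothing is captured, `findall` lists the 2 matched substrings directly.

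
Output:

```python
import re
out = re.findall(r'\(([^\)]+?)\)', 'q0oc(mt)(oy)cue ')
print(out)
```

['mt', 'oy']

Matches: at [4:8] match '(mt)', group 1 = 'mt'; at [8:12] match '(oy)', group 1 = 'oy'.
One capturing group, so `findall` returns just the captured substring from each match — 2 in all.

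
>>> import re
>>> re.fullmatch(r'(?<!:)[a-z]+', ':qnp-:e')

None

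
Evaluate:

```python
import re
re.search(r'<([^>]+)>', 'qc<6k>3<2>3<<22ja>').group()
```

'<6k>'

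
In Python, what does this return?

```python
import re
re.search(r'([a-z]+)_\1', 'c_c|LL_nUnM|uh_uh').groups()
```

('c',)

The match spans [0:3] → 'c_c'.
Captured: group 1 = 'c'.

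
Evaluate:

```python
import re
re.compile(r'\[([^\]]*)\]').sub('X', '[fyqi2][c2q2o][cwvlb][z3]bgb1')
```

'XXXXbgb1'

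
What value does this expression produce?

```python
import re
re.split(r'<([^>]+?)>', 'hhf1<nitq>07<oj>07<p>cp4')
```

['hhf1', 'nitq', '07', 'oj', '07', 'p', 'cp4']

Matches to split on: at [4:10] → '<nitq>'; at [12:16] → '<oj>'; at [18:21] → '<p>'.
The group in the pattern means `split` returns the separators' captures alongside the pieces.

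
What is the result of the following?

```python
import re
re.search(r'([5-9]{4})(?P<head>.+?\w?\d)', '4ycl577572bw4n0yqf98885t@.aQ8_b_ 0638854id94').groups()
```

The pattern matches exactly 4 of a character in [5-9] (captured); then one or more of any character (lazy), then optionally a word character, then a digit (captured as 'head').
`re.search` scans for the first position where the pattern succeeds.
The match spans [4:10] → '577572'.
Captured: group 1 = '5775', group 2 = '72'.

('5775', '72')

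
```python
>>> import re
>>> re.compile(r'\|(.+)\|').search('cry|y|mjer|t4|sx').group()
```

'|y|mjer|t4|'

`re.search` tries every starting position until one works.
The match spans [3:14] → '|y|mjer|t4|'.
Captured: group 1 = 'y|mjer|t4'.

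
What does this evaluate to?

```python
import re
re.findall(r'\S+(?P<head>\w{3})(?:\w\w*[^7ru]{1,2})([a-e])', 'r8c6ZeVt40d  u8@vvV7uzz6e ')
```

[('eVt', 'd'), ('7uz', 'e')]

Pattern: one or more of a non-whitespace character; then exactly 3 of a word character (captured as 'head'); then a word character, then zero or more of a word character, then 1 to 2 of any character except [7ru] (non-capturing group); then a character in [a-e] (captured).
With 2 capturing groups, `findall` returns a 2-tuple per match.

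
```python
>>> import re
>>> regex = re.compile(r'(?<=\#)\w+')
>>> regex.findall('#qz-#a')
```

['qz', 'a']

Lookahead/lookbehind check context without consuming it, so the matched span excludes the asserted characters.
Scanning left to right: at [1:3] → 'qz'; at [5:6] → 'a'.
`findall` yields the raw match text (2 of them) because the pattern has no groups.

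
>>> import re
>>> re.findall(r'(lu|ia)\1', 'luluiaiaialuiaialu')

['lu', 'ia', 'ia']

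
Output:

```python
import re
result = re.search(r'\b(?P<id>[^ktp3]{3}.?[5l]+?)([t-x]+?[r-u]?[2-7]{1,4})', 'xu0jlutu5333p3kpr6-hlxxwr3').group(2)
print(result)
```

utu5333

This matches a word boundary (`\b`, zero-width); then exactly 3 of any character except [ktp3], then optionally any character, then one or more of one of [5l] (lazy) (captured as 'id'); then one or more of a character in [t-x] (lazy), then optionally a character in [r-u], then 1 to 4 of a character in [2-7] (captured).
`search` walks the string left to right and returns the first match it finds.
The match spans [0:12] → 'xu0jlutu5333'.
Captured: group 1 = 'xu0jl', group 2 = 'utu5333'.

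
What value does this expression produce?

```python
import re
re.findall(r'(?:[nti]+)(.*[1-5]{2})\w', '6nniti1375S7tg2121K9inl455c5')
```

`findall` collects group 1 from the one match (1 total).

['1375S7tg2121K9inl455']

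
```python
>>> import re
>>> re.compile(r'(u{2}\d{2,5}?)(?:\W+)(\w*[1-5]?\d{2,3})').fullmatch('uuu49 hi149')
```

The pattern matches exactly 2 of the literal 'u', then 2 to 5 of a digit (lazy) (captured); then one or more of a non-word character (non-capturing group); then zero or more of a word character, then optionally a character in [1-5], then 2 to 3 of a digit (captured).
`fullmatch` succeeds only if the pattern covers the string from start to end.
Here there's no way to consume every character, so the call returns None.

None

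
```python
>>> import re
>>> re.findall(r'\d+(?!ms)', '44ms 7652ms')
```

['4', '765']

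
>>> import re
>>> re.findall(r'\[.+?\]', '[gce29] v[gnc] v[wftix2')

['[gce29]', '[gnc]']

Because the quantifier is non-greedy, it stops expanding at the earliest point where the rest of the pattern can succeed.
Scanning left to right: at [0:7] → '[gce29]'; at [9:14] → '[gnc]'.
`findall` yields the raw match text (2 of them) because the pattern has no groups.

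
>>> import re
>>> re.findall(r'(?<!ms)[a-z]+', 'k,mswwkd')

['k', 'mswwkd']

The negative lookahead/lookbehind blocks any match where the forbidden context is present.
Walking the string: at [0:1] → 'k'; at [2:8] → 'mswwkd'.
Since nothing is captured, `findall` lists the 2 matched substrings directly.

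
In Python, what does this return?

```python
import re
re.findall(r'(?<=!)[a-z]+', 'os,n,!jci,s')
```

['jci']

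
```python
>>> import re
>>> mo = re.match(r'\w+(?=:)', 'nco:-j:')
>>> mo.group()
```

'nco'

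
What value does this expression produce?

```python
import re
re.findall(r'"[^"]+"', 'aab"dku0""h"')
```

['"dku0"', '"h"']

Matches: at [3:9] → '"dku0"'; at [9:12] → '"h"'.
`findall` yields the raw match text (2 of them) because the pattern has no groups.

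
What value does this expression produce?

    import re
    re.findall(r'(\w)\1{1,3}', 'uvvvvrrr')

['v', 'r']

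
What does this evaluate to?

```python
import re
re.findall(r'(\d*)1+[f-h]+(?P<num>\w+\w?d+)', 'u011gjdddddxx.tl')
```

[('01', 'jddddd')]

This matches zero or more of a digit (captured); then one or more of the literal '1', then one or more of a character in [f-h]; then one or more of a word character, then optionally a word character, then one or more of the literal 'd' (captured as 'num').
Scanning left to right: at [1:11] match '011gjddddd', groups = ('01', 'jddddd').
2 groups means the one result is a tuple of 2 captured strings — 1 here.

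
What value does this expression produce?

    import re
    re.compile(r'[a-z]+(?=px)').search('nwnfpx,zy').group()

The `(?=…)`/`(?<=…)` assertion just peeks at neighbouring text; it doesn't advance the match position.
The match spans [0:4] → 'nwnf'.

'nwnf'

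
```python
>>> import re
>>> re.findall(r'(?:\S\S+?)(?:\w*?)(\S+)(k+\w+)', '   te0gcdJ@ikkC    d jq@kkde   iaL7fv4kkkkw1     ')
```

[('0gcdJ@ik', 'kC'), ('@k', 'kde'), ('L7fv4kkk', 'kw1')]

A `+?`/`*?`/`{m,n}?` starts at its minimum and grows only as far as needed for what follows to match.
2 groups means each result is a tuple of 2 captured strings — 3 here.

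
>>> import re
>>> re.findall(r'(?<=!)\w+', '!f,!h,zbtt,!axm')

The positive lookaround only admits positions where the adjacent text matches; those characters stay outside the span.
No capturing groups, so `findall` returns the 3 full match strings.

['f', 'h', 'axm']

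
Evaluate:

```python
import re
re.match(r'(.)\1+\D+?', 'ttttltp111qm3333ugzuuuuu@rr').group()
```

The backreference `\1` re-matches whatever the first group consumed, character for character.
`re.match` only tries the pattern at the start of the string.
The match spans [0:5] → 'ttttl'.
Captured: group 1 = 't'.

'ttttl'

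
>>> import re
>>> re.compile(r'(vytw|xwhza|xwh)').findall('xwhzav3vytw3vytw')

['xwhza', 'vytw', 'vytw']

`|` is ordered: at each position the engine commits to the first alternative that works.
Walking the string: at [0:5] match 'xwhza', group 1 = 'xwhza'; at [7:11] match 'vytw', group 1 = 'vytw'; at [12:16] match 'vytw', group 1 = 'vytw'.
`findall` collects group 1 from each match (3 total).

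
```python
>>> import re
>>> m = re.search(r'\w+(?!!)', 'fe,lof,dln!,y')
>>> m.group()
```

'fe'

`(?!…)`/`(?<!…)` only lets a position through if the neighbouring text does NOT match; no characters are consumed.
Unlike `match`, `search` isn't anchored — it looks for the pattern anywhere in the string.
The match spans [0:2] → 'fe'.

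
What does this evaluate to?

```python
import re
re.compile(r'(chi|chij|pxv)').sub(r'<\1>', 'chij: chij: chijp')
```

The regex engine tests alternatives in the order written; an earlier branch that matches wins even if a later one would match more.
Matches: at [0:3] → 'chi'; at [6:9] → 'chi'; at [12:15] → 'chi'.
`\1` in the replacement pulls in group 1's text for each match.

'<chi>j: <chi>j: <chi>jp'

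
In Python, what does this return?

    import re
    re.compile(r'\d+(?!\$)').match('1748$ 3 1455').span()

(0, 3)

A negative assertion filters positions out without eating any characters.
`re.match` won't scan ahead — the pattern has to work from the very first character.
The match spans [0:3] → '174'.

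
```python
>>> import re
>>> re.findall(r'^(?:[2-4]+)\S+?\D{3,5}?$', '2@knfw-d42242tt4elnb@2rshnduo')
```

Pattern: anchored at the start of the string; then one or more of a character in [2-4] (non-capturing group); then one or more of a non-whitespace character (lazy); then 3 to 5 of a non-digit (lazy); then anchored at the end.
Scanning left to right: at [0:29] → '2@knfw-d42242tt4elnb@2rshnduo'.
`findall` yields the raw match text (1 of them) because the pattern has no groups.

['2@knfw-d42242tt4elnb@2rshnduo']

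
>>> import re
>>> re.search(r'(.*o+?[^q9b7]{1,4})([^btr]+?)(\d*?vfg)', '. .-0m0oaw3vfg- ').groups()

('. .-0m0oaw', '3', 'vfg')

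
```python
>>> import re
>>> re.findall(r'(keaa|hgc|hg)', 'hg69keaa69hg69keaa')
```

['hg', 'keaa', 'hg', 'keaa']

With a single group, `findall` returns only what that group captured — 4 items.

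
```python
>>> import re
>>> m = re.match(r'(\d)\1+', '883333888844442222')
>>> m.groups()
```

('8',)

The backreference `\1` re-matches whatever the first group consumed, character for character.
`match` is anchored at position 0; if the pattern doesn't fit there, it returns None.
The match spans [0:2] → '88'.
Captured: group 1 = '8'.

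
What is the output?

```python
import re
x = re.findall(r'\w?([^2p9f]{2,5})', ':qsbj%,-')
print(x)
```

This matches optionally a word character; then 2 to 5 of any character except [2p9f] (captured).
Matches: at [0:5] match ':qsbj', group 1 = ':qsbj'; at [5:8] match '%,-', group 1 = '%,-'.
One capturing group, so `findall` returns just the captured substring from each match — 2 in all.

[':qsbj', '%,-']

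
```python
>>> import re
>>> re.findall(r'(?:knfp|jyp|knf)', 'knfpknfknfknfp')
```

['knfp', 'knf', 'knf', 'knfp']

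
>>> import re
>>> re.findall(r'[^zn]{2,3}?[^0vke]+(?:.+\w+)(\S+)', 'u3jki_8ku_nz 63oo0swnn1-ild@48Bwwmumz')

['z']

Because there's exactly one group, `findall` drops the full match and keeps group 1 from the one hit.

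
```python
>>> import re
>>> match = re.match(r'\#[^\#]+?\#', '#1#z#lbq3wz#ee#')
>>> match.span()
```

(0, 3)

`re.match` only tries the pattern at the start of the string.
The match spans [0:3] → '#1#'.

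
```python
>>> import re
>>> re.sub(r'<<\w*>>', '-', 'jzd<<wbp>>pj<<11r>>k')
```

Matches: at [3:10] → '<<wbp>>'; at [12:19] → '<<11r>>'.
Each match is replaced by '-'.

'jzd-pj-k'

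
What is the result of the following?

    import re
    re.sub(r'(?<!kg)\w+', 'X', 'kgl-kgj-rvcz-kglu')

'X-X-X-X'

The negative lookaround is zero-width — it rules out positions where the adjacent text would match, without consuming anything.
Matches: at [0:3] → 'kgl'; at [4:7] → 'kgj'; at [8:12] → 'rvcz'; at [13:17] → 'kglu'.
Every occurrence is swapped for 'X'.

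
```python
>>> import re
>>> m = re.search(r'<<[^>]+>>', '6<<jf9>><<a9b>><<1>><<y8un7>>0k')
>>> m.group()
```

`re.search` scans for the first position where the pattern succeeds.
The match spans [1:8] → '<<jf9>>'.

'<<jf9>>'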